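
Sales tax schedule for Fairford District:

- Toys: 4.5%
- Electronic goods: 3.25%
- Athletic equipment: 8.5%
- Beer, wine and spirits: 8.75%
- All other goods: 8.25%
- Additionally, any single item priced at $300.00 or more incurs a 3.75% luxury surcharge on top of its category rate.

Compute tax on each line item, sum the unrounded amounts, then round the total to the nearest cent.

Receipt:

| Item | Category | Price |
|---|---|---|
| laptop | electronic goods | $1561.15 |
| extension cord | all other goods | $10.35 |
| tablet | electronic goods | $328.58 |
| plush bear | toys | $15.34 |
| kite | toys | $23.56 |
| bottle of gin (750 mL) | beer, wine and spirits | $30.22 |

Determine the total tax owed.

$137.53

Laptop $1561.15: electronic goods → 3.25% + 3.75% surcharge = 7% → $109.2805
Extension cord $10.35: all other goods → 8.25% → $0.853875
Tablet $328.58: electronic goods → 3.25% + 3.75% surcharge = 7% → $23.0006
Plush bear $15.34: toys → 4.5% → $0.6903
Kite $23.56: toys → 4.5% → $1.0602
Bottle of gin (750 mL) $30.22: beer, wine and spirits → 8.75% → $2.64425
Unrounded tax sum = $137.529725 → $137.53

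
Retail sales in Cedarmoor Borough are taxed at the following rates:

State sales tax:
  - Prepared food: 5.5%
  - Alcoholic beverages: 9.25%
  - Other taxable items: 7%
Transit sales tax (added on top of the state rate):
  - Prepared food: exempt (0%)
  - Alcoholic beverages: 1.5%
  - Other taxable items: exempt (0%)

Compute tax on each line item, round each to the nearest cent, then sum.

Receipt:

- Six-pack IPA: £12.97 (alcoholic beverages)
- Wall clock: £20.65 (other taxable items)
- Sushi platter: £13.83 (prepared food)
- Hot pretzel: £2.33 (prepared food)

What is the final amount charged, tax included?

Six-pack IPA £12.97: alcoholic beverages → 9.25% + 1.5% transit = 10.75% → £1.39
Wall clock £20.65: other taxable items → 7% + 0% transit = 7% → £1.45
Sushi platter £13.83: prepared food → 5.5% + 0% transit = 5.5% → £0.76
Hot pretzel £2.33: prepared food → 5.5% + 0% transit = 5.5% → £0.13
Subtotal = £49.78; tax = £3.73; total due = £53.51

£53.51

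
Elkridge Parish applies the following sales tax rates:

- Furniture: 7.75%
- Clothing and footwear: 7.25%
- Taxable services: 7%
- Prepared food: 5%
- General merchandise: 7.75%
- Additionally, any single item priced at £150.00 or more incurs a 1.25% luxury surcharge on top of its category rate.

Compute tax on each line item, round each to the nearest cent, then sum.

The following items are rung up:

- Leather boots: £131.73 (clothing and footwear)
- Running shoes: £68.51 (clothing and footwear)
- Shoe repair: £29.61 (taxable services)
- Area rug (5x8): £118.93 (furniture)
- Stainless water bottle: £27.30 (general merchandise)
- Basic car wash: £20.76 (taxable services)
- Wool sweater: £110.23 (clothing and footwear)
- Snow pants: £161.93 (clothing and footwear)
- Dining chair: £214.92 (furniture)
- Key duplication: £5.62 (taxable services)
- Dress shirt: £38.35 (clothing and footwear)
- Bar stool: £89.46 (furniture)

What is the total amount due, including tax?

Leather boots £131.73: clothing and footwear → 7.25% → £9.55
Running shoes £68.51: clothing and footwear → 7.25% → £4.97
Shoe repair £29.61: taxable services → 7% → £2.07
Area rug (5x8) £118.93: furniture → 7.75% → £9.22
Stainless water bottle £27.30: general merchandise → 7.75% → £2.12
Basic car wash £20.76: taxable services → 7% → £1.45
Wool sweater £110.23: clothing and footwear → 7.25% → £7.99
Snow pants £161.93: clothing and footwear → 7.25% + 1.25% surcharge = 8.5% → £13.76
Dining chair £214.92: furniture → 7.75% + 1.25% surcharge = 9% → £19.34
Key duplication £5.62: taxable services → 7% → £0.39
Dress shirt £38.35: clothing and footwear → 7.25% → £2.78
Bar stool £89.46: furniture → 7.75% → £6.93
Subtotal = £1017.35; tax = £80.57; total due = £1097.92

£1097.92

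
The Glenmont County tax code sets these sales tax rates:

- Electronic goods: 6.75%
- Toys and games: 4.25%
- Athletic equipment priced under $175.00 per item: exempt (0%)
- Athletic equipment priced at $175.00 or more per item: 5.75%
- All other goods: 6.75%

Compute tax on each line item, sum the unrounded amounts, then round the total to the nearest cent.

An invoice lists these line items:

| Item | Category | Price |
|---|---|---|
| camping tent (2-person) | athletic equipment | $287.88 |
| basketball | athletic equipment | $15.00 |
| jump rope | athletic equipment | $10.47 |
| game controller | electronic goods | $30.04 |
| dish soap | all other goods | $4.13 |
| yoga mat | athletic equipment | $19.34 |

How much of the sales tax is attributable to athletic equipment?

Camping tent (2-person) $287.88: athletic equipment, $175.00 or more → 5.75% → $16.5531
Basketball $15.00: athletic equipment, under $175.00 → 0% → $0.00
Jump rope $10.47: athletic equipment, under $175.00 → 0% → $0.00
Yoga mat $19.34: athletic equipment, under $175.00 → 0% → $0.00
Tax on athletic equipment: unrounded sum = $16.5531 → $16.55

$16.55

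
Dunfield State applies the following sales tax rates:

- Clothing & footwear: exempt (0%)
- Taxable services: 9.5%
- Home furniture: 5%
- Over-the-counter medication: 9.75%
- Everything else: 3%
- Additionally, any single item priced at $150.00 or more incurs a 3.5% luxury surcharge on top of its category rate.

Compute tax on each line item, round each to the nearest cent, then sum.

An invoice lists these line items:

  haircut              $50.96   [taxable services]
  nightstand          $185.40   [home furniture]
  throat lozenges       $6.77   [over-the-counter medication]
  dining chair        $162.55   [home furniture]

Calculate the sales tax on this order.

Haircut $50.96: taxable services → 9.5% → $4.84
Nightstand $185.40: home furniture → 5% + 3.5% surcharge = 8.5% → $15.76
Throat lozenges $6.77: over-the-counter medication → 9.75% → $0.66
Dining chair $162.55: home furniture → 5% + 3.5% surcharge = 8.5% → $13.82
Total tax = $4.84 + $15.76 + $0.66 + $13.82 = $35.08

$35.08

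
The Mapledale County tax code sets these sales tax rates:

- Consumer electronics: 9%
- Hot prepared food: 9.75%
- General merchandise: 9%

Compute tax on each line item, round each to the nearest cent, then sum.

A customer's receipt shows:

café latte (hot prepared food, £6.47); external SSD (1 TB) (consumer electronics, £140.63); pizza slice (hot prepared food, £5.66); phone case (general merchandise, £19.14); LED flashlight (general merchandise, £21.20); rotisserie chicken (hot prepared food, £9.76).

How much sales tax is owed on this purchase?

£18.42

Café latte £6.47: hot prepared food → 9.75% → £0.63
External SSD (1 TB) £140.63: consumer electronics → 9% → £12.66
Pizza slice £5.66: hot prepared food → 9.75% → £0.55
Phone case £19.14: general merchandise → 9% → £1.72
LED flashlight £21.20: general merchandise → 9% → £1.91
Rotisserie chicken £9.76: hot prepared food → 9.75% → £0.95
Total tax = £0.63 + £12.66 + £0.55 + £1.72 + £1.91 + £0.95 = £18.42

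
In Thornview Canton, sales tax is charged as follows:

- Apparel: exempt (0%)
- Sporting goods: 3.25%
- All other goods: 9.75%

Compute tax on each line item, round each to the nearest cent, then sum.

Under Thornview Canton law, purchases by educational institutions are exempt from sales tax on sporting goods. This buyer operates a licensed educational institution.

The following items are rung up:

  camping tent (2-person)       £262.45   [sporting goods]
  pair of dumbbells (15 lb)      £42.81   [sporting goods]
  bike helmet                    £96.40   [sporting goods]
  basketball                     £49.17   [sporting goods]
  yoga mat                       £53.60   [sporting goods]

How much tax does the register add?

£0.00

Camping tent (2-person) £262.45: sporting goods, buyer-exempt → 0% → £0.00
Pair of dumbbells (15 lb) £42.81: sporting goods, buyer-exempt → 0% → £0.00
Bike helmet £96.40: sporting goods, buyer-exempt → 0% → £0.00
Basketball £49.17: sporting goods, buyer-exempt → 0% → £0.00
Yoga mat £53.60: sporting goods, buyer-exempt → 0% → £0.00
Total tax = £0.00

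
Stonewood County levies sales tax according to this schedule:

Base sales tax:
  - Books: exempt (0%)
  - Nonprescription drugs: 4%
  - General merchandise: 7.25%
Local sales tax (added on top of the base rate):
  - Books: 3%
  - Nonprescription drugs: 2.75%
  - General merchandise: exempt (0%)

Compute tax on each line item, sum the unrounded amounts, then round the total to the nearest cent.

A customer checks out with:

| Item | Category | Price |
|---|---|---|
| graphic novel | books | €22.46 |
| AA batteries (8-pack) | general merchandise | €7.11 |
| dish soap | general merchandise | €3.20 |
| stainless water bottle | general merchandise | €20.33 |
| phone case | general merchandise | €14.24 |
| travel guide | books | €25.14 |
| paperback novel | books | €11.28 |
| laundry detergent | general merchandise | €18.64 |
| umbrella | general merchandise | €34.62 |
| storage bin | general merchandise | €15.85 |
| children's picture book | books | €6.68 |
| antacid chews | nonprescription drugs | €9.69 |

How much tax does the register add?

Graphic novel €22.46: books → 0% + 3% local = 3% → €0.6738
AA batteries (8-pack) €7.11: general merchandise → 7.25% + 0% local = 7.25% → €0.515475
Dish soap €3.20: general merchandise → 7.25% + 0% local = 7.25% → €0.232
Stainless water bottle €20.33: general merchandise → 7.25% + 0% local = 7.25% → €1.473925
Phone case €14.24: general merchandise → 7.25% + 0% local = 7.25% → €1.0324
Travel guide €25.14: books → 0% + 3% local = 3% → €0.7542
Paperback novel €11.28: books → 0% + 3% local = 3% → €0.3384
Laundry detergent €18.64: general merchandise → 7.25% + 0% local = 7.25% → €1.3514
Umbrella €34.62: general merchandise → 7.25% + 0% local = 7.25% → €2.50995
Storage bin €15.85: general merchandise → 7.25% + 0% local = 7.25% → €1.149125
Children's picture book €6.68: books → 0% + 3% local = 3% → €0.2004
Antacid chews €9.69: nonprescription drugs → 4% + 2.75% local = 6.75% → €0.654075
Unrounded tax sum = €10.88515 → €10.89

€10.89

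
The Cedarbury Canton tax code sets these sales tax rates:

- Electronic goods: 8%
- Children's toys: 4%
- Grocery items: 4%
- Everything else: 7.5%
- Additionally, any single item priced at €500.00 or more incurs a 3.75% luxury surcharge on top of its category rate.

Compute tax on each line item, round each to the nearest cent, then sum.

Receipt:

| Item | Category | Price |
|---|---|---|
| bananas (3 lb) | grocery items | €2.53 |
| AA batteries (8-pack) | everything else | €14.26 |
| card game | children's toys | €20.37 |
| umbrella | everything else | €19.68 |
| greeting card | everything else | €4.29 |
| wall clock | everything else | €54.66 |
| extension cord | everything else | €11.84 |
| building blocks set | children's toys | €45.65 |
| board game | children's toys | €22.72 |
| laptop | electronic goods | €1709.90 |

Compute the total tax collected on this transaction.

Bananas (3 lb) €2.53: grocery items → 4% → €0.10
AA batteries (8-pack) €14.26: everything else → 7.5% → €1.07
Card game €20.37: children's toys → 4% → €0.81
Umbrella €19.68: everything else → 7.5% → €1.48
Greeting card €4.29: everything else → 7.5% → €0.32
Wall clock €54.66: everything else → 7.5% → €4.10
Extension cord €11.84: everything else → 7.5% → €0.89
Building blocks set €45.65: children's toys → 4% → €1.83
Board game €22.72: children's toys → 4% → €0.91
Laptop €1709.90: electronic goods → 8% + 3.75% surcharge = 11.75% → €200.91
Total tax = €0.10 + €1.07 + €0.81 + €1.48 + €0.32 + €4.10 + €0.89 + €1.83 + €0.91 + €200.91 = €212.42

€212.42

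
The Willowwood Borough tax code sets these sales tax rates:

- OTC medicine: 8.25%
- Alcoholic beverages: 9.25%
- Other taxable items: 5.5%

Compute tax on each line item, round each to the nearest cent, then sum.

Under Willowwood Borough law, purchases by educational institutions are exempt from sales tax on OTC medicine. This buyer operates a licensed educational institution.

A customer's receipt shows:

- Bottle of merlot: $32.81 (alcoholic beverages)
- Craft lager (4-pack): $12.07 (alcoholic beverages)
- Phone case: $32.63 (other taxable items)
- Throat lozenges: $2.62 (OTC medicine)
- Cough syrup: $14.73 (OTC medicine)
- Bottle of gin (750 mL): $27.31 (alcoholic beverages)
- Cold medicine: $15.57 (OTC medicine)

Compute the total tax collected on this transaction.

$8.47

Bottle of merlot $32.81: alcoholic beverages → 9.25% → $3.03
Craft lager (4-pack) $12.07: alcoholic beverages → 9.25% → $1.12
Phone case $32.63: other taxable items → 5.5% → $1.79
Throat lozenges $2.62: OTC medicine, buyer-exempt → 0% → $0.00
Cough syrup $14.73: OTC medicine, buyer-exempt → 0% → $0.00
Bottle of gin (750 mL) $27.31: alcoholic beverages → 9.25% → $2.53
Cold medicine $15.57: OTC medicine, buyer-exempt → 0% → $0.00
Total tax = $3.03 + $1.12 + $1.79 + $2.53 = $8.47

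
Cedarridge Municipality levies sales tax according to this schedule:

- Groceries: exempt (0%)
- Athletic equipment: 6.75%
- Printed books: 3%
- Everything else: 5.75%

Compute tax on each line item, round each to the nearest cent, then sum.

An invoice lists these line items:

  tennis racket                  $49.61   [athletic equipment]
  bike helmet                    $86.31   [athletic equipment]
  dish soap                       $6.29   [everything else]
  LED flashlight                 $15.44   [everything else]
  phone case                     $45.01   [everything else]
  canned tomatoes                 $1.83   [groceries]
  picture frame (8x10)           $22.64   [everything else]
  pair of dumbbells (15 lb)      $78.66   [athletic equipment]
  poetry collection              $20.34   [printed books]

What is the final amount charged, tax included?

$346.37

Tennis racket $49.61: athletic equipment → 6.75% → $3.35
Bike helmet $86.31: athletic equipment → 6.75% → $5.83
Dish soap $6.29: everything else → 5.75% → $0.36
LED flashlight $15.44: everything else → 5.75% → $0.89
Phone case $45.01: everything else → 5.75% → $2.59
Canned tomatoes $1.83: groceries → 0% → $0.00
Picture frame (8x10) $22.64: everything else → 5.75% → $1.30
Pair of dumbbells (15 lb) $78.66: athletic equipment → 6.75% → $5.31
Poetry collection $20.34: printed books → 3% → $0.61
Subtotal = $326.13; tax = $20.24; total due = $346.37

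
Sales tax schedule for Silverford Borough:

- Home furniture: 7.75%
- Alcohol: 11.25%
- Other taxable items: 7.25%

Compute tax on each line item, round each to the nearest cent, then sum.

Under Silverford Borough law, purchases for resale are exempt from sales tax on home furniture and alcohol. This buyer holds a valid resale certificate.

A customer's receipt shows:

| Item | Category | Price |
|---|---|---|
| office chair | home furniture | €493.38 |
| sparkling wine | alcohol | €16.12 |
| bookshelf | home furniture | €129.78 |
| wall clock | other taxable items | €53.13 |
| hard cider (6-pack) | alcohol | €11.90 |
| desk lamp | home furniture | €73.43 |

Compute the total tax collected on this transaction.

€3.85

Office chair €493.38: home furniture, buyer-exempt → 0% → €0.00
Sparkling wine €16.12: alcohol, buyer-exempt → 0% → €0.00
Bookshelf €129.78: home furniture, buyer-exempt → 0% → €0.00
Wall clock €53.13: other taxable items → 7.25% → €3.85
Hard cider (6-pack) €11.90: alcohol, buyer-exempt → 0% → €0.00
Desk lamp €73.43: home furniture, buyer-exempt → 0% → €0.00
Total tax = €3.85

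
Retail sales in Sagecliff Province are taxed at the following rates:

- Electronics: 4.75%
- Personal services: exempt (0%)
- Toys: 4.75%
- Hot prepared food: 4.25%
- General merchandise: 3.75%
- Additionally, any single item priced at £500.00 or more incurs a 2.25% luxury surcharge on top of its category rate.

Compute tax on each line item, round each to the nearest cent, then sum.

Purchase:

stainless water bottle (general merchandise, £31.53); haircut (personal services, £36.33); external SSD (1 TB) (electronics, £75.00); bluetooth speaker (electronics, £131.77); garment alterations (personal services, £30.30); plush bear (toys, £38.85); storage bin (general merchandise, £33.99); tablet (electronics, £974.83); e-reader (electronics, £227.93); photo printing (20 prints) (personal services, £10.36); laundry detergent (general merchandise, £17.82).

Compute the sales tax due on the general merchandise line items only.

£3.12

Stainless water bottle £31.53: general merchandise → 3.75% → £1.18
Storage bin £33.99: general merchandise → 3.75% → £1.27
Laundry detergent £17.82: general merchandise → 3.75% → £0.67
Tax on general merchandise = £1.18 + £1.27 + £0.67 = £3.12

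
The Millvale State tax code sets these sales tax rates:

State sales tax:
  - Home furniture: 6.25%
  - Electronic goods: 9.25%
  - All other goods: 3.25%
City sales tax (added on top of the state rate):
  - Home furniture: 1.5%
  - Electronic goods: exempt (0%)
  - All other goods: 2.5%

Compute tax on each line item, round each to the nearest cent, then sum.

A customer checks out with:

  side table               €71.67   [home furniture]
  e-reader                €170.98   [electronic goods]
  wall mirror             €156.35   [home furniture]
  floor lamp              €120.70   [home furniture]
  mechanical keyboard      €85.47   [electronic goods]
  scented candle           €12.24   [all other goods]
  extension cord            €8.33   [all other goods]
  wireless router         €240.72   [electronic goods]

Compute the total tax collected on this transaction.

Side table €71.67: home furniture → 6.25% + 1.5% city = 7.75% → €5.55
E-reader €170.98: electronic goods → 9.25% + 0% city = 9.25% → €15.82
Wall mirror €156.35: home furniture → 6.25% + 1.5% city = 7.75% → €12.12
Floor lamp €120.70: home furniture → 6.25% + 1.5% city = 7.75% → €9.35
Mechanical keyboard €85.47: electronic goods → 9.25% + 0% city = 9.25% → €7.91
Scented candle €12.24: all other goods → 3.25% + 2.5% city = 5.75% → €0.70
Extension cord €8.33: all other goods → 3.25% + 2.5% city = 5.75% → €0.48
Wireless router €240.72: electronic goods → 9.25% + 0% city = 9.25% → €22.27
Total tax = €5.55 + €15.82 + €12.12 + €9.35 + €7.91 + €0.70 + €0.48 + €22.27 = €74.20

€74.20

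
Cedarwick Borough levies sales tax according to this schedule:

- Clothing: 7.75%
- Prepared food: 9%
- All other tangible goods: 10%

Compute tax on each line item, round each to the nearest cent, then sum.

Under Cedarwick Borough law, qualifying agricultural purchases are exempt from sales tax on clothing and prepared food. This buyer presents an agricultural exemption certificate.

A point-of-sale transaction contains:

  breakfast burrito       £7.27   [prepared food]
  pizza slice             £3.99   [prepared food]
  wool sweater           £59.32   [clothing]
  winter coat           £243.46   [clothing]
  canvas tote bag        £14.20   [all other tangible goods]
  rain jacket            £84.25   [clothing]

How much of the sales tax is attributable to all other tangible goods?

£1.42

Canvas tote bag £14.20: all other tangible goods → 10% → £1.42
Tax on all other tangible goods = £1.42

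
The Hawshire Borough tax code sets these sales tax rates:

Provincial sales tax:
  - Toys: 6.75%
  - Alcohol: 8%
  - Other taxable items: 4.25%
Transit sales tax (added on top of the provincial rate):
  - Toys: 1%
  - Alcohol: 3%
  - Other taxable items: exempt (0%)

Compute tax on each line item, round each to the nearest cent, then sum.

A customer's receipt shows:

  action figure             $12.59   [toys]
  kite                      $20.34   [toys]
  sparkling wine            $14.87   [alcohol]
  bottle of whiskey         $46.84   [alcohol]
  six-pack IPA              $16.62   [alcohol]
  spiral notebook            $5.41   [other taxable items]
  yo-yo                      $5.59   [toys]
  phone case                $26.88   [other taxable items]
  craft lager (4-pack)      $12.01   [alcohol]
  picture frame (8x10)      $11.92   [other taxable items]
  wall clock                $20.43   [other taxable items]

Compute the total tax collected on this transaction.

Action figure $12.59: toys → 6.75% + 1% transit = 7.75% → $0.98
Kite $20.34: toys → 6.75% + 1% transit = 7.75% → $1.58
Sparkling wine $14.87: alcohol → 8% + 3% transit = 11% → $1.64
Bottle of whiskey $46.84: alcohol → 8% + 3% transit = 11% → $5.15
Six-pack IPA $16.62: alcohol → 8% + 3% transit = 11% → $1.83
Spiral notebook $5.41: other taxable items → 4.25% + 0% transit = 4.25% → $0.23
Yo-yo $5.59: toys → 6.75% + 1% transit = 7.75% → $0.43
Phone case $26.88: other taxable items → 4.25% + 0% transit = 4.25% → $1.14
Craft lager (4-pack) $12.01: alcohol → 8% + 3% transit = 11% → $1.32
Picture frame (8x10) $11.92: other taxable items → 4.25% + 0% transit = 4.25% → $0.51
Wall clock $20.43: other taxable items → 4.25% + 0% transit = 4.25% → $0.87
Total tax = $0.98 + $1.58 + $1.64 + $5.15 + $1.83 + $0.23 + $0.43 + $1.14 + $1.32 + $0.51 + $0.87 = $15.68

$15.68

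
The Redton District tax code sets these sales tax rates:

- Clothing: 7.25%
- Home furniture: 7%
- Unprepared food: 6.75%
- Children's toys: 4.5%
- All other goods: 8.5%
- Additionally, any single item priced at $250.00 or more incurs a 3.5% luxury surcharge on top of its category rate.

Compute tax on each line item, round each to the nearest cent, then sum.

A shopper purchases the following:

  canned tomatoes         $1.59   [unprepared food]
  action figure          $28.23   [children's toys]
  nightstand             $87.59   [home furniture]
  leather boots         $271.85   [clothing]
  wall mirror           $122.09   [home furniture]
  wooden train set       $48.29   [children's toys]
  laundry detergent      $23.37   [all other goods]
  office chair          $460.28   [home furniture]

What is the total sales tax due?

$97.77

Canned tomatoes $1.59: unprepared food → 6.75% → $0.11
Action figure $28.23: children's toys → 4.5% → $1.27
Nightstand $87.59: home furniture → 7% → $6.13
Leather boots $271.85: clothing → 7.25% + 3.5% surcharge = 10.75% → $29.22
Wall mirror $122.09: home furniture → 7% → $8.55
Wooden train set $48.29: children's toys → 4.5% → $2.17
Laundry detergent $23.37: all other goods → 8.5% → $1.99
Office chair $460.28: home furniture → 7% + 3.5% surcharge = 10.5% → $48.33
Total tax = $0.11 + $1.27 + $6.13 + $29.22 + $8.55 + $2.17 + $1.99 + $48.33 = $97.77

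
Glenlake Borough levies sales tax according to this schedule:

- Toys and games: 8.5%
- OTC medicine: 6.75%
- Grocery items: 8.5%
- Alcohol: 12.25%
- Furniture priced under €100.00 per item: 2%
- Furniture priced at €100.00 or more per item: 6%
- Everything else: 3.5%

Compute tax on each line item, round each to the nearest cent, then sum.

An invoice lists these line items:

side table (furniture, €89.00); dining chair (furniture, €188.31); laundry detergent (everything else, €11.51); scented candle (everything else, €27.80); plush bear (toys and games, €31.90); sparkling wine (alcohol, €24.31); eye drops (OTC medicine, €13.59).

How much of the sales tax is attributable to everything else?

€1.37

Laundry detergent €11.51: everything else → 3.5% → €0.40
Scented candle €27.80: everything else → 3.5% → €0.97
Tax on everything else = €0.40 + €0.97 = €1.37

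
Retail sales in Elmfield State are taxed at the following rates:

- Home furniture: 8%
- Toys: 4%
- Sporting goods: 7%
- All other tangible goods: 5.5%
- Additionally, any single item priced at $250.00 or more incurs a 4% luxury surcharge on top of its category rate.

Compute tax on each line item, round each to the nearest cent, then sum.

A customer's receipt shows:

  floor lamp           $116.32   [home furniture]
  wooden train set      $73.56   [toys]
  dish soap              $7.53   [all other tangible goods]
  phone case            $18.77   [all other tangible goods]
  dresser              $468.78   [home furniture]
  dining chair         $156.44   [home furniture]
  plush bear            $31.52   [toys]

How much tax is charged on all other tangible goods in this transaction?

Dish soap $7.53: all other tangible goods → 5.5% → $0.41
Phone case $18.77: all other tangible goods → 5.5% → $1.03
Tax on all other tangible goods = $0.41 + $1.03 = $1.44

$1.44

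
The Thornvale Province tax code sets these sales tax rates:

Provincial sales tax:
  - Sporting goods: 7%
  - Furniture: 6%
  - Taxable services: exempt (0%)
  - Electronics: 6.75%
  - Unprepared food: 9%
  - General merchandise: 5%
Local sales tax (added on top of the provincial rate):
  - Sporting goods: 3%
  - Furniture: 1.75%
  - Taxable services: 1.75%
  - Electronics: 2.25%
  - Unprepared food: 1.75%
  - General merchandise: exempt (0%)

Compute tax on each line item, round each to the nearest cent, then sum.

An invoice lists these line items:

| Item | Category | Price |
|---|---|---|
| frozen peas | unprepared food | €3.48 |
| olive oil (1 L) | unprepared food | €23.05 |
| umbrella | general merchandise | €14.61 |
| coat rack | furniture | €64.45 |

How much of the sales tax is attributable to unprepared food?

€2.85

Frozen peas €3.48: unprepared food → 9% + 1.75% local = 10.75% → €0.37
Olive oil (1 L) €23.05: unprepared food → 9% + 1.75% local = 10.75% → €2.48
Tax on unprepared food = €0.37 + €2.48 = €2.85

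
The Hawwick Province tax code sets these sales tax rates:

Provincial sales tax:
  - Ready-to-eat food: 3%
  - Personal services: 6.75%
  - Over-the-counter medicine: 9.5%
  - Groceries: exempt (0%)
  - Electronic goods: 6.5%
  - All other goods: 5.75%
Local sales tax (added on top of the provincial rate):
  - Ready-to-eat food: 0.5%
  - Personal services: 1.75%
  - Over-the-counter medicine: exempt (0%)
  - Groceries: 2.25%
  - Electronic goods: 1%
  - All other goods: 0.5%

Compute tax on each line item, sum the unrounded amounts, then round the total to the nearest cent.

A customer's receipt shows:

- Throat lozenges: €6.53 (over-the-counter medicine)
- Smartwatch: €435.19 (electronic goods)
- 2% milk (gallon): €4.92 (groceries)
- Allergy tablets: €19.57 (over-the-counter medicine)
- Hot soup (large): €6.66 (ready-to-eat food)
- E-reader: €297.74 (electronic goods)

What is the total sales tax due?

€57.79

Throat lozenges €6.53: over-the-counter medicine → 9.5% + 0% local = 9.5% → €0.62035
Smartwatch €435.19: electronic goods → 6.5% + 1% local = 7.5% → €32.63925
2% milk (gallon) €4.92: groceries → 0% + 2.25% local = 2.25% → €0.1107
Allergy tablets €19.57: over-the-counter medicine → 9.5% + 0% local = 9.5% → €1.85915
Hot soup (large) €6.66: ready-to-eat food → 3% + 0.5% local = 3.5% → €0.2331
E-reader €297.74: electronic goods → 6.5% + 1% local = 7.5% → €22.3305
Unrounded tax sum = €57.79305 → €57.79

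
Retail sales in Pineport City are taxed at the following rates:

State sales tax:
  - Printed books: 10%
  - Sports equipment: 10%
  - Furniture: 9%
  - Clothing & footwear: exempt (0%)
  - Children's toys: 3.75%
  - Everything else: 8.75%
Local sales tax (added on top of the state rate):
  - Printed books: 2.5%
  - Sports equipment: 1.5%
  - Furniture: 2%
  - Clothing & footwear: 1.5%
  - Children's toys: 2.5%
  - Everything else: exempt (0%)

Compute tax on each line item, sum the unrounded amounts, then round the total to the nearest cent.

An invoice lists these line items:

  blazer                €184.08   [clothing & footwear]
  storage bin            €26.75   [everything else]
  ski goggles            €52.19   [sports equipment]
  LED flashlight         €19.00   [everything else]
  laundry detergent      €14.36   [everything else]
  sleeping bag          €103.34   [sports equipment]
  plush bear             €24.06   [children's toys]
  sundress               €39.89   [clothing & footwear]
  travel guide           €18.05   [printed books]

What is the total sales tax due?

Blazer €184.08: clothing & footwear → 0% + 1.5% local = 1.5% → €2.7612
Storage bin €26.75: everything else → 8.75% + 0% local = 8.75% → €2.340625
Ski goggles €52.19: sports equipment → 10% + 1.5% local = 11.5% → €6.00185
LED flashlight €19.00: everything else → 8.75% + 0% local = 8.75% → €1.6625
Laundry detergent €14.36: everything else → 8.75% + 0% local = 8.75% → €1.2565
Sleeping bag €103.34: sports equipment → 10% + 1.5% local = 11.5% → €11.8841
Plush bear €24.06: children's toys → 3.75% + 2.5% local = 6.25% → €1.50375
Sundress €39.89: clothing & footwear → 0% + 1.5% local = 1.5% → €0.59835
Travel guide €18.05: printed books → 10% + 2.5% local = 12.5% → €2.25625
Unrounded tax sum = €30.265125 → €30.27

€30.27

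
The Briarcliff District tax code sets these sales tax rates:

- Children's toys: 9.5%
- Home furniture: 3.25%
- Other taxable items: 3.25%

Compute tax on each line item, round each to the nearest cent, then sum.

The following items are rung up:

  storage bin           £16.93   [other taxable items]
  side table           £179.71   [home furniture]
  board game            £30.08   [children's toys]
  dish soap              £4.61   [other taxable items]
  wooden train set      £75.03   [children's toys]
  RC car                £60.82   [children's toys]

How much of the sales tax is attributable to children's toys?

£15.77

Board game £30.08: children's toys → 9.5% → £2.86
Wooden train set £75.03: children's toys → 9.5% → £7.13
RC car £60.82: children's toys → 9.5% → £5.78
Tax on children's toys = £2.86 + £7.13 + £5.78 = £15.77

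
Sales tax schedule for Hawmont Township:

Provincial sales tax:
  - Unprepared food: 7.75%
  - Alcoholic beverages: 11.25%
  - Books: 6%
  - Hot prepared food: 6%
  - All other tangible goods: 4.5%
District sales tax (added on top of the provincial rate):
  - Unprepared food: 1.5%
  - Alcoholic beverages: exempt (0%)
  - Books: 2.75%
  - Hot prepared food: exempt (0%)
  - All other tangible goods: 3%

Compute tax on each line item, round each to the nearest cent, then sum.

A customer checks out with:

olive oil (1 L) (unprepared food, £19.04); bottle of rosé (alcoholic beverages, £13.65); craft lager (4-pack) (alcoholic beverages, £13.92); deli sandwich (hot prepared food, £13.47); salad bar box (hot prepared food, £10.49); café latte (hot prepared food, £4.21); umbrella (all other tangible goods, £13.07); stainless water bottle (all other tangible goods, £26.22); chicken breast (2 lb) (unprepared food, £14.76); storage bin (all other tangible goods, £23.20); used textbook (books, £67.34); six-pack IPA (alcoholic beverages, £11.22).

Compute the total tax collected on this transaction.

£19.77

Olive oil (1 L) £19.04: unprepared food → 7.75% + 1.5% district = 9.25% → £1.76
Bottle of rosé £13.65: alcoholic beverages → 11.25% + 0% district = 11.25% → £1.54
Craft lager (4-pack) £13.92: alcoholic beverages → 11.25% + 0% district = 11.25% → £1.57
Deli sandwich £13.47: hot prepared food → 6% + 0% district = 6% → £0.81
Salad bar box £10.49: hot prepared food → 6% + 0% district = 6% → £0.63
Café latte £4.21: hot prepared food → 6% + 0% district = 6% → £0.25
Umbrella £13.07: all other tangible goods → 4.5% + 3% district = 7.5% → £0.98
Stainless water bottle £26.22: all other tangible goods → 4.5% + 3% district = 7.5% → £1.97
Chicken breast (2 lb) £14.76: unprepared food → 7.75% + 1.5% district = 9.25% → £1.37
Storage bin £23.20: all other tangible goods → 4.5% + 3% district = 7.5% → £1.74
Used textbook £67.34: books → 6% + 2.75% district = 8.75% → £5.89
Six-pack IPA £11.22: alcoholic beverages → 11.25% + 0% district = 11.25% → £1.26
Total tax = £1.76 + £1.54 + £1.57 + £0.81 + £0.63 + £0.25 + £0.98 + £1.97 + £1.37 + £1.74 + £5.89 + £1.26 = £19.77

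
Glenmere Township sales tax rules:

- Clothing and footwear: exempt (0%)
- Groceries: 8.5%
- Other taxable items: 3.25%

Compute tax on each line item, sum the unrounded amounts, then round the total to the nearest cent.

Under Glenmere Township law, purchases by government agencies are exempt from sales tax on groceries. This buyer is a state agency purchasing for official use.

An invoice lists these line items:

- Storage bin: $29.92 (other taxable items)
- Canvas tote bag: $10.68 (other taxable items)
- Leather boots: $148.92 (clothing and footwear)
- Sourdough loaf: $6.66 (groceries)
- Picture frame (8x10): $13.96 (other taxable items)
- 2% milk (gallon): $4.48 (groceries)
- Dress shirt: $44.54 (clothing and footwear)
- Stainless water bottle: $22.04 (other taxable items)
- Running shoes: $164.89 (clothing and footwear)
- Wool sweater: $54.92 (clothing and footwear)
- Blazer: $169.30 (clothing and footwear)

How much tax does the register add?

Storage bin $29.92: other taxable items → 3.25% → $0.9724
Canvas tote bag $10.68: other taxable items → 3.25% → $0.3471
Leather boots $148.92: clothing and footwear → 0% → $0.00
Sourdough loaf $6.66: groceries, buyer-exempt → 0% → $0.00
Picture frame (8x10) $13.96: other taxable items → 3.25% → $0.4537
2% milk (gallon) $4.48: groceries, buyer-exempt → 0% → $0.00
Dress shirt $44.54: clothing and footwear → 0% → $0.00
Stainless water bottle $22.04: other taxable items → 3.25% → $0.7163
Running shoes $164.89: clothing and footwear → 0% → $0.00
Wool sweater $54.92: clothing and footwear → 0% → $0.00
Blazer $169.30: clothing and footwear → 0% → $0.00
Unrounded tax sum = $2.4895 → $2.49

$2.49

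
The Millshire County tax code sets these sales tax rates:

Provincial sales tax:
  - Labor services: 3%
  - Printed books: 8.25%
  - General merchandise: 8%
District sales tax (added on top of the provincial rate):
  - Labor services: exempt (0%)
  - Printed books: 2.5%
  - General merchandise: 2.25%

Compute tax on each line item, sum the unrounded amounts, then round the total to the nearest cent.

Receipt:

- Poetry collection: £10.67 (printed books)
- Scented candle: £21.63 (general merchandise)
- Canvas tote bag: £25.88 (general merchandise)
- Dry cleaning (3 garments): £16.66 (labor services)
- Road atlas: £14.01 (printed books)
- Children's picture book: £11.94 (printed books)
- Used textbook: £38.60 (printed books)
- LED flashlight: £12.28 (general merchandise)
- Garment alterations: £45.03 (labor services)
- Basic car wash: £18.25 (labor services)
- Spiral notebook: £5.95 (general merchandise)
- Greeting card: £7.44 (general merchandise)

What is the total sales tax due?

£17.99

Poetry collection £10.67: printed books → 8.25% + 2.5% district = 10.75% → £1.147025
Scented candle £21.63: general merchandise → 8% + 2.25% district = 10.25% → £2.217075
Canvas tote bag £25.88: general merchandise → 8% + 2.25% district = 10.25% → £2.6527
Dry cleaning (3 garments) £16.66: labor services → 3% + 0% district = 3% → £0.4998
Road atlas £14.01: printed books → 8.25% + 2.5% district = 10.75% → £1.506075
Children's picture book £11.94: printed books → 8.25% + 2.5% district = 10.75% → £1.28355
Used textbook £38.60: printed books → 8.25% + 2.5% district = 10.75% → £4.1495
LED flashlight £12.28: general merchandise → 8% + 2.25% district = 10.25% → £1.2587
Garment alterations £45.03: labor services → 3% + 0% district = 3% → £1.3509
Basic car wash £18.25: labor services → 3% + 0% district = 3% → £0.5475
Spiral notebook £5.95: general merchandise → 8% + 2.25% district = 10.25% → £0.609875
Greeting card £7.44: general merchandise → 8% + 2.25% district = 10.25% → £0.7626
Unrounded tax sum = £17.9853 → £17.99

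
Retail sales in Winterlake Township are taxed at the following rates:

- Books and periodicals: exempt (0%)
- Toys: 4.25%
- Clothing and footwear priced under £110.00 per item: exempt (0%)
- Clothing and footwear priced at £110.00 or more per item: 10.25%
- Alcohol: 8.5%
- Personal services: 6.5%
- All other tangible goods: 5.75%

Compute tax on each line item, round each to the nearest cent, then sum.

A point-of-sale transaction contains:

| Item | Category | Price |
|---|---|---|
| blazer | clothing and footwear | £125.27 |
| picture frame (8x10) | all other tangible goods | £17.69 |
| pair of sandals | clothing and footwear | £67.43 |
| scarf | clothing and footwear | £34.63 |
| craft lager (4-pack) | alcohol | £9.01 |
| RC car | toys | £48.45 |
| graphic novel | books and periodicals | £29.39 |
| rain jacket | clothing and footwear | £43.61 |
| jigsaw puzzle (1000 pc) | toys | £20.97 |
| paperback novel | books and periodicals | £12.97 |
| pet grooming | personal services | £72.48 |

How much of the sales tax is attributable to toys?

£2.95

RC car £48.45: toys → 4.25% → £2.06
Jigsaw puzzle (1000 pc) £20.97: toys → 4.25% → £0.89
Tax on toys = £2.06 + £0.89 = £2.95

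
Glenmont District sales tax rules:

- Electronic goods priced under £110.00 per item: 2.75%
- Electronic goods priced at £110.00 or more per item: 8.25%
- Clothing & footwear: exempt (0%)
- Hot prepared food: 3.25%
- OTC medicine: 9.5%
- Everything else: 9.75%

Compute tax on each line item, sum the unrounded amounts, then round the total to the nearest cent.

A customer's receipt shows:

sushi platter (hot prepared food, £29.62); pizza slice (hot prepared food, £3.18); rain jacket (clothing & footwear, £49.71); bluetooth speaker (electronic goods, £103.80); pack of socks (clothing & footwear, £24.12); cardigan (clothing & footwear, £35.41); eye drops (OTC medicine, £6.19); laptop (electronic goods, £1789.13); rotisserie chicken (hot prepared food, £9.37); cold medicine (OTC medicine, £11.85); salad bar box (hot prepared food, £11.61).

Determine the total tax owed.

£153.92

Sushi platter £29.62: hot prepared food → 3.25% → £0.96265
Pizza slice £3.18: hot prepared food → 3.25% → £0.10335
Rain jacket £49.71: clothing & footwear → 0% → £0.00
Bluetooth speaker £103.80: electronic goods, under £110.00 → 2.75% → £2.8545
Pack of socks £24.12: clothing & footwear → 0% → £0.00
Cardigan £35.41: clothing & footwear → 0% → £0.00
Eye drops £6.19: OTC medicine → 9.5% → £0.58805
Laptop £1789.13: electronic goods, £110.00 or more → 8.25% → £147.603225
Rotisserie chicken £9.37: hot prepared food → 3.25% → £0.304525
Cold medicine £11.85: OTC medicine → 9.5% → £1.12575
Salad bar box £11.61: hot prepared food → 3.25% → £0.377325
Unrounded tax sum = £153.919375 → £153.92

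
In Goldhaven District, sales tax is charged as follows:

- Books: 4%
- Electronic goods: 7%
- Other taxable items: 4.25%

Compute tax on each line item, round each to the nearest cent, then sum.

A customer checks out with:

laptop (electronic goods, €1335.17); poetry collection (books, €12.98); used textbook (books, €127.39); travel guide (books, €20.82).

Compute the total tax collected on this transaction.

€99.91

Laptop €1335.17: electronic goods → 7% → €93.46
Poetry collection €12.98: books → 4% → €0.52
Used textbook €127.39: books → 4% → €5.10
Travel guide €20.82: books → 4% → €0.83
Total tax = €93.46 + €0.52 + €5.10 + €0.83 = €99.91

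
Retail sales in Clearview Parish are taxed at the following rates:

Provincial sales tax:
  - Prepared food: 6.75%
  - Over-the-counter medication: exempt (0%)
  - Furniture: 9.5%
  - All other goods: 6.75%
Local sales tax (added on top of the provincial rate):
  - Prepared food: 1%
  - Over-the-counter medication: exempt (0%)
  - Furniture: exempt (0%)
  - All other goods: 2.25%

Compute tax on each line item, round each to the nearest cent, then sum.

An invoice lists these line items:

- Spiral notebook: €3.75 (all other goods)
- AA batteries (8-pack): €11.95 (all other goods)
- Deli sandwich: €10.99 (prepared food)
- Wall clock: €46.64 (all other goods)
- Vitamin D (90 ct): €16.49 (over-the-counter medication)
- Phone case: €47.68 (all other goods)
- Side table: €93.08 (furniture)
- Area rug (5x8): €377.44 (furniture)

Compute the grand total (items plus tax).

€663.48

Spiral notebook €3.75: all other goods → 6.75% + 2.25% local = 9% → €0.34
AA batteries (8-pack) €11.95: all other goods → 6.75% + 2.25% local = 9% → €1.08
Deli sandwich €10.99: prepared food → 6.75% + 1% local = 7.75% → €0.85
Wall clock €46.64: all other goods → 6.75% + 2.25% local = 9% → €4.20
Vitamin D (90 ct) €16.49: over-the-counter medication → 0% + 0% local = 0% → €0.00
Phone case €47.68: all other goods → 6.75% + 2.25% local = 9% → €4.29
Side table €93.08: furniture → 9.5% + 0% local = 9.5% → €8.84
Area rug (5x8) €377.44: furniture → 9.5% + 0% local = 9.5% → €35.86
Subtotal = €608.02; tax = €55.46; total due = €663.48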